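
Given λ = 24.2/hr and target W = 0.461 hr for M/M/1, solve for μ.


W = 1/(μ−λ) ⇒ μ − λ = 1/W = 1/0.461 = 2.1692
μ = λ + 1/W = 24.2 + 2.1692 = 26.3692 per hr

Final: 26.3692 /hr


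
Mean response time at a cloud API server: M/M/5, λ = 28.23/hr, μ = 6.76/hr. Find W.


a = 4.1760; ρ = 0.8352; P₀ = 0.009715
Lq = P₀·a^c·ρ/(c!(1−ρ)²) = 3.16238
Wq = Lq/λ = 3.16238/28.23 = 0.11202 hr
W = Wq + 1/μ = 0.11202 + 0.14793 = 0.25995 hr

Final: 0.25995 hr


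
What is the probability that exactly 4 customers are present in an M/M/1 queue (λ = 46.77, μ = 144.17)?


ρ = 46.77/144.17 = 0.3244
P_n = (1−ρ)·ρ^n = (1 − 0.3244)·0.3244^4 = 0.6756·0.011076 = 0.007483

Final: 0.007483


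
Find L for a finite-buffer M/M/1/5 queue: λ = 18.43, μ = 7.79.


ρ = 18.43/7.79 = 2.3659
L = ρ[1 − (K+1)ρ^K + Kρ^(K+1)] / [(1−ρ)(1−ρ^(K+1))]
Numerator: 2.3659·(1 − 6·74.120679 + 5·175.358679) = 1024.578641
Denominator: (-1.3659)·(-174.358679) = 238.148440
L = 1024.578641/238.148440 = 4.3023

Final: 4.3023


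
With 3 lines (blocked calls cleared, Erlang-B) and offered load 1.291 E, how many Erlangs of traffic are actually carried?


B(3,1.291) = 0.102963 (Erlang-B)
Carried load = a(1 − B) = 1.291·(1 − 0.102963) = 1.291·0.897037 = 1.1581 E

Final: 1.1581 Erlangs


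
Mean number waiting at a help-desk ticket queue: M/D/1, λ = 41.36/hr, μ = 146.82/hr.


ρ = 41.36/146.82 = 0.2817
M/D/1: Lq = ρ²/(2(1−ρ)) = 0.07936/(2·0.7183) = 0.05524

Final: 0.05524


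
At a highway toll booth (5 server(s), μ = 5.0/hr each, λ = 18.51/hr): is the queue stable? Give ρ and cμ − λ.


Total capacity cμ = 5·5.0 = 25.00/hr
ρ = λ/(cμ) = 18.51/25.00 = 0.7404
Stable ⇔ ρ < 1: YES
Spare capacity = cμ − λ = 25.00 − 18.51 = 6.49/hr

Final: ρ = 0.7404; stable; margin = 6.49/hr


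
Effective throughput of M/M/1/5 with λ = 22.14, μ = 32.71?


ρ = 0.6769; P_K = (1−ρ)ρ^5/(1−ρ^6) = 0.050791
λ_eff = λ(1 − P_K) = 22.14·(1 − 0.050791) = 22.14·0.949209 = 21.0155 /hr

Final: 21.0155 /hr


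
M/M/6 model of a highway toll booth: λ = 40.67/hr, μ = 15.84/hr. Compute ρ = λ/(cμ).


ρ = λ/(cμ) = 40.67/(6·15.84) = 40.67/95.04 = 0.4279

Final: 0.4279


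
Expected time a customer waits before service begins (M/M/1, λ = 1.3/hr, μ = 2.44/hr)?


ρ = 1.3/2.44 = 0.5328
Wq = ρ/(μ−λ) = 0.5328/(2.44 − 1.3) = 0.5328/1.14 = 0.4674 hr

Final: 0.4674 hr


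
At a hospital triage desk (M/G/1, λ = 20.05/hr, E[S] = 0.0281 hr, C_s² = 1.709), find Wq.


ρ = λ·E[S] = 20.05·0.0281 = 0.5634
E[S²] = E[S]²(1+C_s²) = 0.0281²·(1+1.709) = 0.002139
Wq = λ·E[S²]/(2(1−ρ)) = 20.05·0.002139/(2·0.4366) = 0.04912 hr

Final: 0.04912 hr


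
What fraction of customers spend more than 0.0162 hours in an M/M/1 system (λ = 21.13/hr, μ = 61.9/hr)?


W ~ Exponential(μ−λ) for M/M/1.
μ − λ = 61.9 − 21.13 = 40.7700
P(W > t) = e^{−(μ−λ)t} = e^{−0.6605} = 0.516606

Final: 0.516606


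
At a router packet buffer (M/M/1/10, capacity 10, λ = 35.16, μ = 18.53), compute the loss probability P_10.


ρ = λ/μ = 35.16/18.53 = 1.8975
P_K = (1−ρ)ρ^K/(1−ρ^(K+1)) = (-0.8975·604.970880)/(1 − 1147.910208)
= -542.939328/-1146.910208 = 0.473393

Final: 0.473393


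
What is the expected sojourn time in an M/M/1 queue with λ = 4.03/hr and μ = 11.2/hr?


W = 1/(μ−λ) = 1/(11.2 − 4.03) = 1/7.17 = 0.1395 hr

Final: 0.1395 hr


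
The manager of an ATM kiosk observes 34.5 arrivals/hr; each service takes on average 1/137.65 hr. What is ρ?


ρ = λ/μ = 34.5/137.65 = 0.2506

Final: 0.2506


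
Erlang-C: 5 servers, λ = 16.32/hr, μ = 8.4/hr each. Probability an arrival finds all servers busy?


a = λ/μ = 1.9429; ρ = a/5 = 0.3886
P₀ = 0.142380 (from M/M/c formula)
C(c,a) = [a^c/(c!(1−ρ))]·P₀ = [27.68244/(120·0.6114)]·0.142380
= 0.37729·0.142380 = 0.053719

Final: 0.053719


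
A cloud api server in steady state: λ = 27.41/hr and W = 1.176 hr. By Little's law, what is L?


L = λW = 27.41·1.176 = 32.2342

Final: 32.2342


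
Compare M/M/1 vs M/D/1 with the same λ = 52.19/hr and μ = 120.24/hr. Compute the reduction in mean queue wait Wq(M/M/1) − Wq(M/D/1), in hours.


ρ = 52.19/120.24 = 0.4340
Wq(M/M/1) = ρ/(μ−λ) = 0.4340/68.05 = 0.006378 hr
Wq(M/D/1) = ρ/(2(μ−λ)) = 0.003189 hr
Savings = 0.006378 − 0.003189 = 0.003189 hr

Final: 0.003189 hr


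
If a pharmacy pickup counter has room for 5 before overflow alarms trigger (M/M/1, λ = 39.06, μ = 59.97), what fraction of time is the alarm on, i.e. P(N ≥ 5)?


ρ = 39.06/59.97 = 0.6513
P(N ≥ n) = ρ^n = 0.6513^5 = 0.117217

Final: 0.117217


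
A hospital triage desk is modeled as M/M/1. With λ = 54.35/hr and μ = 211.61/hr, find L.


ρ = λ/μ = 54.35/211.61 = 0.2568
L = ρ/(1−ρ) = 0.2568/(1 − 0.2568) = 0.2568/0.7432 = 0.3456

Final: 0.3456


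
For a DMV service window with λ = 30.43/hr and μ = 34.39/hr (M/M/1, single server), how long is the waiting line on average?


ρ = 30.43/34.39 = 0.8849
Lq = ρ²/(1−ρ) = 0.7830/0.1151 = 6.7995

Final: 6.7995


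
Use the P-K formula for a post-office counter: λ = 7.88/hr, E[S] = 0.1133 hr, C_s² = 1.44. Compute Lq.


ρ = λ·E[S] = 7.88·0.1133 = 0.8928
Lq = ρ²(1+C_s²)/(2(1−ρ)) = 0.7971·(1+1.44)/(2·0.1072)
= 0.7971·2.4400/0.2144 = 9.07180

Final: 9.07180


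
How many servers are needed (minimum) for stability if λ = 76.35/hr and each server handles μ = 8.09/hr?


Stability requires cμ > λ ⇔ c > λ/μ.
λ/μ = 76.35/8.09 = 9.4376
Minimum integer c = ⌊9.4376⌋ + 1 = 10
Check: 10·8.09 = 80.90 > 76.35, while 9·8.09 = 72.81 ≤ 76.35

Final: 10 servers


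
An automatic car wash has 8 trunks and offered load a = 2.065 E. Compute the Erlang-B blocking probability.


B(c,a) = (a^c/c!) / Σ_{k=0}^{c} a^k/k!
a^8/8! = 0.008200
Σ terms (k=0..8): 1.00000 + 2.06500 + 2.13211 + 1.46760 + 0.75765 + 0.31291 + 0.10769 + 0.03177 + 0.008200 = 7.882940
B = 0.008200/7.882940 = 0.001040

Final: 0.001040


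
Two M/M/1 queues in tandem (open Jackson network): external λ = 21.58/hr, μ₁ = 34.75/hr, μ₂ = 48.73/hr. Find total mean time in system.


Each node sees arrival rate λ = 21.58/hr (tandem ⇒ throughput preserved).
W₁ = 1/(μ₁−λ) = 1/(34.75−21.58) = 0.07593 hr
W₂ = 1/(μ₂−λ) = 1/(48.73−21.58) = 0.03683 hr
W_total = W₁ + W₂ = 0.07593 + 0.03683 = 0.11276 hr

Final: 0.11276 hr


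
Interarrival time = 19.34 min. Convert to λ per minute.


λ = 1/(interarrival time) in consistent units.
1 minute = 1 min, so λ = 1/19.34 = 0.05171 per minute

Final: 0.05171 /min


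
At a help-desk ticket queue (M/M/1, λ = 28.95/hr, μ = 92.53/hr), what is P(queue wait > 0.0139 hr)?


ρ = 28.95/92.53 = 0.3129
P(Wq > t) = ρ·e^{−(μ−λ)t} = 0.3129·e^{−0.8838}
= 0.3129·0.413225 = 0.129286

Final: 0.129286


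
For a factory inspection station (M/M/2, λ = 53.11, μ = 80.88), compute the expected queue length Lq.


a = λ/μ = 0.6567; ρ = a/2 = 0.3283
P₀ = 0.505655
Lq = P₀·a^c·ρ / (c!·(1−ρ)²) = 0.505655·0.43119·0.3283/(2·0.45115)
= 0.07934

Final: 0.07934


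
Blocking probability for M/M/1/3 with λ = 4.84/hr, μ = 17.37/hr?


ρ = λ/μ = 4.84/17.37 = 0.2786
P_K = (1−ρ)ρ^K/(1−ρ^(K+1)) = (0.7214·0.021634)/(1 − 0.006028)
= 0.015606/0.993972 = 0.015701

Final: 0.015701


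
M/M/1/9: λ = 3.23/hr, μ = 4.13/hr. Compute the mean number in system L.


ρ = 3.23/4.13 = 0.7821
L = ρ[1 − (K+1)ρ^K + Kρ^(K+1)] / [(1−ρ)(1−ρ^(K+1))]
Numerator: 0.7821·(1 − 10·0.109464 + 9·0.085610) = 0.528569
Denominator: (0.2179)·(0.914390) = 0.199262
L = 0.528569/0.199262 = 2.6526

Final: 2.6526


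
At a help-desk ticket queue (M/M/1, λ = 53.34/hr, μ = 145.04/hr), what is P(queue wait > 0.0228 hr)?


ρ = 53.34/145.04 = 0.3678
P(Wq > t) = ρ·e^{−(μ−λ)t} = 0.3678·e^{−2.0908}
= 0.3678·0.123593 = 0.045453

Final: 0.045453


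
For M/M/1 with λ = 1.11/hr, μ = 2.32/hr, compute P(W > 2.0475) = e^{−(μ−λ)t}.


W ~ Exponential(μ−λ) for M/M/1.
μ − λ = 2.32 − 1.11 = 1.2100
P(W > t) = e^{−(μ−λ)t} = e^{−2.4775} = 0.083955

Final: 0.083955


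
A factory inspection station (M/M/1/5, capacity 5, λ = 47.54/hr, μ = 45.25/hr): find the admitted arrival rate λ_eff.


ρ = 1.0506; P_K = (1−ρ)ρ^5/(1−ρ^6) = 0.187892
λ_eff = λ(1 − P_K) = 47.54·(1 − 0.187892) = 47.54·0.812108 = 38.6076 /hr

Final: 38.6076 /hr


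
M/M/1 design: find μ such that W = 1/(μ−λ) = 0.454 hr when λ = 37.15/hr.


W = 1/(μ−λ) ⇒ μ − λ = 1/W = 1/0.454 = 2.2026
μ = λ + 1/W = 37.15 + 2.2026 = 39.3526 per hr

Final: 39.3526 /hr


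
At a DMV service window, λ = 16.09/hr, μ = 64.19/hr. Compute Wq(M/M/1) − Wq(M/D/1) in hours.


ρ = 16.09/64.19 = 0.2507
Wq(M/M/1) = ρ/(μ−λ) = 0.2507/48.10 = 0.005211 hr
Wq(M/D/1) = ρ/(2(μ−λ)) = 0.002606 hr
Savings = 0.005211 − 0.002606 = 0.002606 hr

Final: 0.002606 hr


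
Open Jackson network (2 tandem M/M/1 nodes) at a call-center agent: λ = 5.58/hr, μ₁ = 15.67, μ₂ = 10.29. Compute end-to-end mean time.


Each node sees arrival rate λ = 5.58/hr (tandem ⇒ throughput preserved).
W₁ = 1/(μ₁−λ) = 1/(15.67−5.58) = 0.09911 hr
W₂ = 1/(μ₂−λ) = 1/(10.29−5.58) = 0.21231 hr
W_total = W₁ + W₂ = 0.09911 + 0.21231 = 0.31142 hr

Final: 0.31142 hr


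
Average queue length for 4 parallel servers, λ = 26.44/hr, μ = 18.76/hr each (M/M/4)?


a = λ/μ = 1.4094; ρ = a/4 = 0.3523
P₀ = 0.242542
Lq = P₀·a^c·ρ / (c!·(1−ρ)²) = 0.242542·3.94561·0.3523/(24·0.41946)
= 0.03349

Final: 0.03349


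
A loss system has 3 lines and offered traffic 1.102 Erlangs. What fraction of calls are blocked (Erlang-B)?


B(c,a) = (a^c/c!) / Σ_{k=0}^{c} a^k/k!
a^3/3! = 0.223046
Σ terms (k=0..3): 1.00000 + 1.10200 + 0.60720 + 0.22305 = 2.932248
B = 0.223046/2.932248 = 0.076066

Final: 0.076066


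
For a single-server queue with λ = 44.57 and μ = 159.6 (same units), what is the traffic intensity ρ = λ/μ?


ρ = λ/μ = 44.57/159.6 = 0.2793

Final: 0.2793


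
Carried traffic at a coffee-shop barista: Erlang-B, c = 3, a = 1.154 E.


B(3,1.154) = 0.083269 (Erlang-B)
Carried load = a(1 − B) = 1.154·(1 − 0.083269) = 1.154·0.916731 = 1.0579 E

Final: 1.0579 Erlangs


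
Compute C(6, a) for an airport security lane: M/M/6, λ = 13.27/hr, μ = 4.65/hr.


a = λ/μ = 2.8538; ρ = a/6 = 0.4756
P₀ = 0.056913 (from M/M/c formula)
C(c,a) = [a^c/(c!(1−ρ))]·P₀ = [540.14184/(720·0.5244)]·0.056913
= 1.43066·0.056913 = 0.081423

Final: 0.081423


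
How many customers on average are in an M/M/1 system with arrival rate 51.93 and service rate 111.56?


ρ = λ/μ = 51.93/111.56 = 0.4655
L = ρ/(1−ρ) = 0.4655/(1 − 0.4655) = 0.4655/0.5345 = 0.8709

Final: 0.8709


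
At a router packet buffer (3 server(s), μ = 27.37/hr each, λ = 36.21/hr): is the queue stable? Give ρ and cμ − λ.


Total capacity cμ = 3·27.37 = 82.11/hr
ρ = λ/(cμ) = 36.21/82.11 = 0.4410
Stable ⇔ ρ < 1: YES
Spare capacity = cμ − λ = 82.11 − 36.21 = 45.90/hr

Final: ρ = 0.4410; stable; margin = 45.90/hr


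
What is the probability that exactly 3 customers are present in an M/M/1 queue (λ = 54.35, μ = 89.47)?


ρ = 54.35/89.47 = 0.6075
P_n = (1−ρ)·ρ^n = (1 − 0.6075)·0.6075^3 = 0.3925·0.224164 = 0.087992

Final: 0.087992


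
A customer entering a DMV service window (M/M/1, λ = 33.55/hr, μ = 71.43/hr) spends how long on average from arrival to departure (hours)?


W = 1/(μ−λ) = 1/(71.43 − 33.55) = 1/37.88 = 0.02640 hr

Final: 0.02640 hr


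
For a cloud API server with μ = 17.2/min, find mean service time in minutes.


Mean service time = 1/μ = 1/17.2 minute = 0.05814 minute
In minutes: 0.05814 × 1 = 0.05814 min

Final: 0.05814 min


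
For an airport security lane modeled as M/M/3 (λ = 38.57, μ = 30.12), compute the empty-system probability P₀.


a = λ/μ = 38.57/30.12 = 1.2805; ρ = a/c = 0.4268
Σ_{k=0}^{2} a^k/k! (terms k=0..2) = 1.00000 + 1.28054 + 0.81990 = 3.10044
Tail: a^3/(3!(1−ρ)) = 2.09983/(6·0.5732) = 0.61061
P₀ = 1/(3.10044 + 0.61061) = 1/3.71105 = 0.269465

Final: 0.269465


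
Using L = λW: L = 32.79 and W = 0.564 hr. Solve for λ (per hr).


λ = L/W = 32.79/0.564 = 58.1383 /hr

Final: 58.1383 /hr


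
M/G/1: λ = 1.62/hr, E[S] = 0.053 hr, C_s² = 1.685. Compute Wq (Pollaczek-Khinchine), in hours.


ρ = λ·E[S] = 1.62·0.053 = 0.08586
E[S²] = E[S]²(1+C_s²) = 0.053²·(1+1.685) = 0.007542
Wq = λ·E[S²]/(2(1−ρ)) = 1.62·0.007542/(2·0.9141) = 0.006683 hr

Final: 0.006683 hr


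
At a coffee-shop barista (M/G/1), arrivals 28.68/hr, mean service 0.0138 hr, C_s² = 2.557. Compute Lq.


ρ = λ·E[S] = 28.68·0.0138 = 0.3958
Lq = ρ²(1+C_s²)/(2(1−ρ)) = 0.1566·(1+2.557)/(2·0.6042)
= 0.1566·3.5570/1.2084 = 0.46108

Final: 0.46108


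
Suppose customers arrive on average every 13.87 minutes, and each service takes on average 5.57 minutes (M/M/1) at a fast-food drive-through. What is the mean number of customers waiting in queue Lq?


λ = 60/13.87 = 4.3259 /hr
μ = 60/5.57 = 10.7720 /hr
ρ = λ/μ = 4.3259/10.7720 = 0.4016
Lq = ρ²/(1−ρ) = 0.1613/0.5984 = 0.2695

Final: 0.2695


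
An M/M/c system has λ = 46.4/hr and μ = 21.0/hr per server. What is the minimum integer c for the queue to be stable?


Stability requires cμ > λ ⇔ c > λ/μ.
λ/μ = 46.4/21.0 = 2.2095
Minimum integer c = ⌊2.2095⌋ + 1 = 3
Check: 3·21.0 = 63.00 > 46.4, while 2·21.0 = 42.00 ≤ 46.4

Final: 3 servers


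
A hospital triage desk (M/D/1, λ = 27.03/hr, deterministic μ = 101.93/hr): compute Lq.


ρ = 27.03/101.93 = 0.2652
M/D/1: Lq = ρ²/(2(1−ρ)) = 0.07032/(2·0.7348) = 0.04785

Final: 0.04785


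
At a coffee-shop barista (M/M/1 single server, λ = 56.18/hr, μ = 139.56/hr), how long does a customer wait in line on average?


ρ = 56.18/139.56 = 0.4026
Wq = ρ/(μ−λ) = 0.4026/(139.56 − 56.18) = 0.4026/83.38 = 0.004828 hr

Final: 0.004828 hr


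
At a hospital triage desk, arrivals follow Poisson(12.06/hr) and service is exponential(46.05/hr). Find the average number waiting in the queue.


ρ = 12.06/46.05 = 0.2619
Lq = ρ²/(1−ρ) = 0.06859/0.7381 = 0.09292

Final: 0.09292


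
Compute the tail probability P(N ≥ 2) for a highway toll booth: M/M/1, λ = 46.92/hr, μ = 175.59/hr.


ρ = 46.92/175.59 = 0.2672
P(N ≥ n) = ρ^n = 0.2672^2 = 0.071403

Final: 0.071403


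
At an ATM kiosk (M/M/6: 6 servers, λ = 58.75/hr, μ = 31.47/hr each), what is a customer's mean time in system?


a = 1.8669; ρ = 0.3111; P₀ = 0.154459
Lq = P₀·a^c·ρ/(c!(1−ρ)²) = 0.005955
Wq = Lq/λ = 0.005955/58.75 = 0.0001014 hr
W = Wq + 1/μ = 0.0001014 + 0.03178 = 0.03188 hr

Final: 0.03188 hr


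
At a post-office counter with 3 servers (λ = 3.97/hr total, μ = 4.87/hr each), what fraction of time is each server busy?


ρ = λ/(cμ) = 3.97/(3·4.87) = 3.97/14.61 = 0.2717

Final: 0.2717


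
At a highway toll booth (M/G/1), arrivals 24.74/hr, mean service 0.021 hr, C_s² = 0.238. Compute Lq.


ρ = λ·E[S] = 24.74·0.021 = 0.5195
Lq = ρ²(1+C_s²)/(2(1−ρ)) = 0.2699·(1+0.238)/(2·0.4805)
= 0.2699·1.2380/0.9609 = 0.34775

Final: 0.34775


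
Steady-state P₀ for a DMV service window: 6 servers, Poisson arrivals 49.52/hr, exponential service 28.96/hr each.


a = λ/μ = 49.52/28.96 = 1.7099; ρ = a/c = 0.2850
Σ_{k=0}^{5} a^k/k! (terms k=0..5) = 1.00000 + 1.70994 + 1.46196 + 0.83329 + 0.35622 + 0.12182 = 5.48323
Tail: a^6/(6!(1−ρ)) = 24.99726/(720·0.7150) = 0.04856
P₀ = 1/(5.48323 + 0.04856) = 1/5.53179 = 0.180773

Final: 0.180773


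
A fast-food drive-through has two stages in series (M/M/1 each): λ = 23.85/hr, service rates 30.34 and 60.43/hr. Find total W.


Each node sees arrival rate λ = 23.85/hr (tandem ⇒ throughput preserved).
W₁ = 1/(μ₁−λ) = 1/(30.34−23.85) = 0.15408 hr
W₂ = 1/(μ₂−λ) = 1/(60.43−23.85) = 0.02734 hr
W_total = W₁ + W₂ = 0.15408 + 0.02734 = 0.18142 hr

Final: 0.18142 hr


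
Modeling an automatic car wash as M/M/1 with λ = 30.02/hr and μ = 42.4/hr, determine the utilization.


ρ = λ/μ = 30.02/42.4 = 0.7080

Final: 0.7080


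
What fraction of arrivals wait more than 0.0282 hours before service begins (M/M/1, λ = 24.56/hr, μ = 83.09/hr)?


ρ = 24.56/83.09 = 0.2956
P(Wq > t) = ρ·e^{−(μ−λ)t} = 0.2956·e^{−1.6505}
= 0.2956·0.191945 = 0.056736

Final: 0.056736


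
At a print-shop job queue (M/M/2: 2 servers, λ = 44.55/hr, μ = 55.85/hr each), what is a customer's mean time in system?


a = 0.7977; ρ = 0.3988; P₀ = 0.429760
Lq = P₀·a^c·ρ/(c!(1−ρ)²) = 0.15089
Wq = Lq/λ = 0.15089/44.55 = 0.003387 hr
W = Wq + 1/μ = 0.003387 + 0.01791 = 0.02129 hr

Final: 0.02129 hr


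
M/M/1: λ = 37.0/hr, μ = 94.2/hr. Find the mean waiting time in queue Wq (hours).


ρ = 37.0/94.2 = 0.3928
Wq = ρ/(μ−λ) = 0.3928/(94.2 − 37.0) = 0.3928/57.20 = 0.006867 hr

Final: 0.006867 hr


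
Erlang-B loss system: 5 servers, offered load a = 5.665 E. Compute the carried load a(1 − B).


B(5,5.665) = 0.336369 (Erlang-B)
Carried load = a(1 − B) = 5.665·(1 − 0.336369) = 5.665·0.663631 = 3.7595 E

Final: 3.7595 Erlangs


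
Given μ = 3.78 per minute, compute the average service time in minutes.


Mean service time = 1/μ = 1/3.78 minute = 0.26455 minute
In minutes: 0.26455 × 1 = 0.2646 min

Final: 0.2646 min


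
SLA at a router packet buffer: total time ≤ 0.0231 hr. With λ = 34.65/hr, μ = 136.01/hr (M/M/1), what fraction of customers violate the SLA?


W ~ Exponential(μ−λ) for M/M/1.
μ − λ = 136.01 − 34.65 = 101.3600
P(W > t) = e^{−(μ−λ)t} = e^{−2.3414} = 0.096191

Final: 0.096191


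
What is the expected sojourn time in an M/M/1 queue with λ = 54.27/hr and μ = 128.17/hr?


W = 1/(μ−λ) = 1/(128.17 − 54.27) = 1/73.90 = 0.01353 hr

Final: 0.01353 hr


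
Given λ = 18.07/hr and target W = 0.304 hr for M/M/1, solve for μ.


W = 1/(μ−λ) ⇒ μ − λ = 1/W = 1/0.304 = 3.2895
μ = λ + 1/W = 18.07 + 3.2895 = 21.3595 per hr

Final: 21.3595 /hr


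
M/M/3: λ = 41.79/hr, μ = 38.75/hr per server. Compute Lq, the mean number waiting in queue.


a = λ/μ = 1.0785; ρ = a/3 = 0.3595
P₀ = 0.334856
Lq = P₀·a^c·ρ / (c!·(1−ρ)²) = 0.334856·1.25430·0.3595/(6·0.41026)
= 0.06134

Final: 0.06134


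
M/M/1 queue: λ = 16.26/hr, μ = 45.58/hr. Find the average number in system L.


ρ = λ/μ = 16.26/45.58 = 0.3567
L = ρ/(1−ρ) = 0.3567/(1 − 0.3567) = 0.3567/0.6433 = 0.5546

Final: 0.5546


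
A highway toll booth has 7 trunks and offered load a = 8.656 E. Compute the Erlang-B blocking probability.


B(c,a) = (a^c/c!) / Σ_{k=0}^{c} a^k/k!
a^7/7! = 722.420727
Σ terms (k=0..7): 1.00000 + 8.65600 + 37.46317 + 108.09373 + 233.91483 + 404.95335 + 584.21270 + 722.42073 = 2100.714491
B = 722.420727/2100.714491 = 0.343893

Final: 0.343893


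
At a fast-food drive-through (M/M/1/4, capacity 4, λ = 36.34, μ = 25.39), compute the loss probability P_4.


ρ = λ/μ = 36.34/25.39 = 1.4313
P_K = (1−ρ)ρ^K/(1−ρ^(K+1)) = (-0.4313·4.196516)/(1 − 6.006357)
= -1.809841/-5.006357 = 0.361509

Final: 0.361509


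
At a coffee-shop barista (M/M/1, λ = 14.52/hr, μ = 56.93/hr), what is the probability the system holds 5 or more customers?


ρ = 14.52/56.93 = 0.2551
P(N ≥ n) = ρ^n = 0.2551^5 = 0.001079

Final: 0.001079


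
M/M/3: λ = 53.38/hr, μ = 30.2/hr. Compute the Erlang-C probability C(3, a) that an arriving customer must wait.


a = λ/μ = 1.7675; ρ = a/3 = 0.5892
P₀ = 0.152207 (from M/M/c formula)
C(c,a) = [a^c/(c!(1−ρ))]·P₀ = [5.52223/(6·0.4108)]·0.152207
= 2.24035·0.152207 = 0.340996

Final: 0.340996


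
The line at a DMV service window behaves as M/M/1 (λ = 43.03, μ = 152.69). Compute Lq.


ρ = 43.03/152.69 = 0.2818
Lq = ρ²/(1−ρ) = 0.07942/0.7182 = 0.1106

Final: 0.1106


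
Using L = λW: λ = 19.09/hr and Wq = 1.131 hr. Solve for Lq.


Lq = λWq = 19.09·1.131 = 21.5908

Final: 21.5908


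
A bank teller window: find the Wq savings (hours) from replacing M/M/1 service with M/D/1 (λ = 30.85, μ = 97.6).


ρ = 30.85/97.6 = 0.3161
Wq(M/M/1) = ρ/(μ−λ) = 0.3161/66.75 = 0.004735 hr
Wq(M/D/1) = ρ/(2(μ−λ)) = 0.002368 hr
Savings = 0.004735 − 0.002368 = 0.002368 hr

Final: 0.002368 hr


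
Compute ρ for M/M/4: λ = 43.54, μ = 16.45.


ρ = λ/(cμ) = 43.54/(4·16.45) = 43.54/65.80 = 0.6617

Final: 0.6617


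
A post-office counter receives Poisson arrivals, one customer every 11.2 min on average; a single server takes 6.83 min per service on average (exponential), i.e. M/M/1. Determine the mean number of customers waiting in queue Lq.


λ = 60/11.2 = 5.3571 /hr
μ = 60/6.83 = 8.7848 /hr
ρ = λ/μ = 5.3571/8.7848 = 0.6098
Lq = ρ²/(1−ρ) = 0.3719/0.3902 = 0.9531

Final: 0.9531


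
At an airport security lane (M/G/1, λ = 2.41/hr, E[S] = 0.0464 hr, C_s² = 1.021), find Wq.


ρ = λ·E[S] = 2.41·0.0464 = 0.1118
E[S²] = E[S]²(1+C_s²) = 0.0464²·(1+1.021) = 0.004351
Wq = λ·E[S²]/(2(1−ρ)) = 2.41·0.004351/(2·0.8882) = 0.005903 hr

Final: 0.005903 hr


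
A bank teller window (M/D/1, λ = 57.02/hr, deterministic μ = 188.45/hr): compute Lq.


ρ = 57.02/188.45 = 0.3026
M/D/1: Lq = ρ²/(2(1−ρ)) = 0.09155/(2·0.6974) = 0.06563

Final: 0.06563


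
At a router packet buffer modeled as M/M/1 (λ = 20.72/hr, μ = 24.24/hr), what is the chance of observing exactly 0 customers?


ρ = 20.72/24.24 = 0.8548
P_n = (1−ρ)·ρ^n = (1 − 0.8548)·0.8548^0 = 0.1452·1.000000 = 0.145215

Final: 0.145215


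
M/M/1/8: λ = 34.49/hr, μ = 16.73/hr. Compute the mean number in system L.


ρ = 34.49/16.73 = 2.0616
L = ρ[1 − (K+1)ρ^K + Kρ^(K+1)] / [(1−ρ)(1−ρ^(K+1))]
Numerator: 2.0616·(1 − 9·326.270664 + 8·672.628524) = 5041.749882
Denominator: (-1.0616)·(-671.628524) = 712.978039
L = 5041.749882/712.978039 = 7.0714

Final: 7.0714


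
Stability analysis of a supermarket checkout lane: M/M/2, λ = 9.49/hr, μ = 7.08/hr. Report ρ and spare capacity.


Total capacity cμ = 2·7.08 = 14.16/hr
ρ = λ/(cμ) = 9.49/14.16 = 0.6702
Stable ⇔ ρ < 1: YES
Spare capacity = cμ − λ = 14.16 − 9.49 = 4.67/hr

Final: ρ = 0.6702; stable; margin = 4.67/hr


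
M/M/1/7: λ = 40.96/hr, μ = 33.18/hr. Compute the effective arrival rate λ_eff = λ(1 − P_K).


ρ = 1.2345; P_K = (1−ρ)ρ^7/(1−ρ^8) = 0.233174
λ_eff = λ(1 − P_K) = 40.96·(1 − 0.233174) = 40.96·0.766826 = 31.4092 /hr

Final: 31.4092 /hr


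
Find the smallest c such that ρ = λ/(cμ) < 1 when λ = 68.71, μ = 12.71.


Stability requires cμ > λ ⇔ c > λ/μ.
λ/μ = 68.71/12.71 = 5.4060
Minimum integer c = ⌊5.4060⌋ + 1 = 6
Check: 6·12.71 = 76.26 > 68.71, while 5·12.71 = 63.55 ≤ 68.71

Final: 6 servers


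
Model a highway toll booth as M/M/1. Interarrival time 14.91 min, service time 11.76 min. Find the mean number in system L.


λ = 60/14.91 = 4.0241 /hr
μ = 60/11.76 = 5.1020 /hr
ρ = λ/μ = 4.0241/5.1020 = 0.7887
L = ρ/(1−ρ) = 0.7887/0.2113 = 3.7333

Final: 3.7333


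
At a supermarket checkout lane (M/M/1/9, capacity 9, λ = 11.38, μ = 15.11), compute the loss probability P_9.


ρ = λ/μ = 11.38/15.11 = 0.7531
P_K = (1−ρ)ρ^K/(1−ρ^(K+1)) = (0.2469·0.077965)/(1 − 0.058719)
= 0.019246/0.941281 = 0.020447

Final: 0.020447


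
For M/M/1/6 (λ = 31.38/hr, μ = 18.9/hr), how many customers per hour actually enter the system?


ρ = 1.6603; P_K = (1−ρ)ρ^6/(1−ρ^7) = 0.409479
λ_eff = λ(1 − P_K) = 31.38·(1 − 0.409479) = 31.38·0.590521 = 18.5306 /hr

Final: 18.5306 /hr


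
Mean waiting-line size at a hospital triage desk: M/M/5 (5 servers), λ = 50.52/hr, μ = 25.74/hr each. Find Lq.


a = λ/μ = 1.9627; ρ = a/5 = 0.3925
P₀ = 0.139532
Lq = P₀·a^c·ρ / (c!·(1−ρ)²) = 0.139532·29.12554·0.3925/(120·0.36901)
= 0.03603

Final: 0.03603


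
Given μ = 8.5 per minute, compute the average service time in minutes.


Mean service time = 1/μ = 1/8.5 minute = 0.11765 minute
In minutes: 0.11765 × 1 = 0.1176 min

Final: 0.1176 min


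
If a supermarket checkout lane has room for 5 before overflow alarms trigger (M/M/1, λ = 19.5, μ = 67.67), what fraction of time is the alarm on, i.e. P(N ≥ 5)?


ρ = 19.5/67.67 = 0.2882
P(N ≥ n) = ρ^n = 0.2882^5 = 0.001987

Final: 0.001987


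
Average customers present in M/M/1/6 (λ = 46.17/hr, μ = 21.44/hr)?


ρ = 46.17/21.44 = 2.1535
L = ρ[1 − (K+1)ρ^K + Kρ^(K+1)] / [(1−ρ)(1−ρ^(K+1))]
Numerator: 2.1535·(1 − 7·99.726496 + 6·214.756172) = 1273.662244
Denominator: (-1.1535)·(-213.756172) = 246.557376
L = 1273.662244/246.557376 = 5.1658

Final: 5.1658


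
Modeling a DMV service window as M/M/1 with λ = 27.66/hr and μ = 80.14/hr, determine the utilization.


ρ = λ/μ = 27.66/80.14 = 0.3451

Final: 0.3451


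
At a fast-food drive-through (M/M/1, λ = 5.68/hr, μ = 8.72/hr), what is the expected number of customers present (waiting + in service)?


ρ = λ/μ = 5.68/8.72 = 0.6514
L = ρ/(1−ρ) = 0.6514/(1 − 0.6514) = 0.6514/0.3486 = 1.8684

Final: 1.8684


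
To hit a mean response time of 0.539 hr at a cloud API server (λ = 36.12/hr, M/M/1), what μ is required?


W = 1/(μ−λ) ⇒ μ − λ = 1/W = 1/0.539 = 1.8553
μ = λ + 1/W = 36.12 + 1.8553 = 37.9753 per hr

Final: 37.9753 /hr


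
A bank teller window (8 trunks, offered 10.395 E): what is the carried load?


B(8,10.395) = 0.356432 (Erlang-B)
Carried load = a(1 − B) = 10.395·(1 − 0.356432) = 10.395·0.643568 = 6.6899 E

Final: 6.6899 Erlangs


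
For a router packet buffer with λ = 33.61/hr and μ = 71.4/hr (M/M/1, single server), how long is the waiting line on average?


ρ = 33.61/71.4 = 0.4707
Lq = ρ²/(1−ρ) = 0.2216/0.5293 = 0.4187

Final: 0.4187


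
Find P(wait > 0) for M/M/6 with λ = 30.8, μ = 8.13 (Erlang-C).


a = λ/μ = 3.7884; ρ = a/6 = 0.6314
P₀ = 0.021163 (from M/M/c formula)
C(c,a) = [a^c/(c!(1−ρ))]·P₀ = [2956.38524/(720·0.3686)]·0.021163
= 11.13988·0.021163 = 0.235752

Final: 0.235752


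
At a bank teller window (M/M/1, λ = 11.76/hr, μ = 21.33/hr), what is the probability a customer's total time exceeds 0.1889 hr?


W ~ Exponential(μ−λ) for M/M/1.
μ − λ = 21.33 − 11.76 = 9.5700
P(W > t) = e^{−(μ−λ)t} = e^{−1.8078} = 0.164019

Final: 0.164019


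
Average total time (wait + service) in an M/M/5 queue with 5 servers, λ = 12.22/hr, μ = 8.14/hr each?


a = 1.5012; ρ = 0.3002; P₀ = 0.222500
Lq = P₀·a^c·ρ/(c!(1−ρ)²) = 0.008669
Wq = Lq/λ = 0.008669/12.22 = 0.0007094 hr
W = Wq + 1/μ = 0.0007094 + 0.12285 = 0.12356 hr

Final: 0.12356 hr


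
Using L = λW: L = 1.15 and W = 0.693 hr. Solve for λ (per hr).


λ = L/W = 1.15/0.693 = 1.6595 /hr

Final: 1.6595 /hr


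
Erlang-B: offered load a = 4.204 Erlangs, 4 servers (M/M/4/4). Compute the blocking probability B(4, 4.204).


B(c,a) = (a^c/c!) / Σ_{k=0}^{c} a^k/k!
a^4/4! = 13.014863
Σ terms (k=0..4): 1.00000 + 4.20400 + 8.83681 + 12.38331 + 13.01486 = 39.438984
B = 13.014863/39.438984 = 0.330000

Final: 0.330000


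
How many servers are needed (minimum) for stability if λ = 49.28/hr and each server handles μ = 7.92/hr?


Stability requires cμ > λ ⇔ c > λ/μ.
λ/μ = 49.28/7.92 = 6.2222
Minimum integer c = ⌊6.2222⌋ + 1 = 7
Check: 7·7.92 = 55.44 > 49.28, while 6·7.92 = 47.52 ≤ 49.28

Final: 7 servers


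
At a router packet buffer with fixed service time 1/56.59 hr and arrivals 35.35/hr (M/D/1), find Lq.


ρ = 35.35/56.59 = 0.6247
M/D/1: Lq = ρ²/(2(1−ρ)) = 0.3902/(2·0.3753) = 0.51982

Final: 0.51982


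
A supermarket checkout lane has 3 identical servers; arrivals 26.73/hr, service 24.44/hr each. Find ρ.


ρ = λ/(cμ) = 26.73/(3·24.44) = 26.73/73.32 = 0.3646

Final: 0.3646


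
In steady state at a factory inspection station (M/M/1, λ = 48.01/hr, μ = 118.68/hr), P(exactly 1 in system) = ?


ρ = 48.01/118.68 = 0.4045
P_n = (1−ρ)·ρ^n = (1 − 0.4045)·0.4045^1 = 0.5955·0.404533 = 0.240886

Final: 0.240886


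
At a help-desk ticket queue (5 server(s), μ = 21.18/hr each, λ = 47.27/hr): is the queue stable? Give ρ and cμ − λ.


Total capacity cμ = 5·21.18 = 105.90/hr
ρ = λ/(cμ) = 47.27/105.90 = 0.4464
Stable ⇔ ρ < 1: YES
Spare capacity = cμ − λ = 105.90 − 47.27 = 58.63/hr

Final: ρ = 0.4464; stable; margin = 58.63/hr


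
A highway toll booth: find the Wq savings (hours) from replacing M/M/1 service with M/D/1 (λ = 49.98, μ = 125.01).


ρ = 49.98/125.01 = 0.3998
Wq(M/M/1) = ρ/(μ−λ) = 0.3998/75.03 = 0.005329 hr
Wq(M/D/1) = ρ/(2(μ−λ)) = 0.002664 hr
Savings = 0.005329 − 0.002664 = 0.002664 hr

Final: 0.002664 hr


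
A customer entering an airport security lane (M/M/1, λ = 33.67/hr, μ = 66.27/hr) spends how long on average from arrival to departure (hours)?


W = 1/(μ−λ) = 1/(66.27 − 33.67) = 1/32.60 = 0.03067 hr

Final: 0.03067 hr


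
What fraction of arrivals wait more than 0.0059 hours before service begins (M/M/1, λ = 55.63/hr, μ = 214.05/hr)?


ρ = 55.63/214.05 = 0.2599
P(Wq > t) = ρ·e^{−(μ−λ)t} = 0.2599·e^{−0.9347}
= 0.2599·0.392712 = 0.102063

Final: 0.102063


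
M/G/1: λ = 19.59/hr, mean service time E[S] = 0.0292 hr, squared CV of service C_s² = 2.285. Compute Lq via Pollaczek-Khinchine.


ρ = λ·E[S] = 19.59·0.0292 = 0.5720
Lq = ρ²(1+C_s²)/(2(1−ρ)) = 0.3272·(1+2.285)/(2·0.4280)
= 0.3272·3.2850/0.8559 = 1.25581

Final: 1.25581


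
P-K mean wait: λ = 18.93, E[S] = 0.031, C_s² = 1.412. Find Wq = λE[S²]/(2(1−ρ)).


ρ = λ·E[S] = 18.93·0.031 = 0.5868
E[S²] = E[S]²(1+C_s²) = 0.031²·(1+1.412) = 0.002318
Wq = λ·E[S²]/(2(1−ρ)) = 18.93·0.002318/(2·0.4132) = 0.05310 hr

Final: 0.05310 hr


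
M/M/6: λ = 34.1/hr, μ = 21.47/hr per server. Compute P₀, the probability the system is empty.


a = λ/μ = 34.1/21.47 = 1.5883; ρ = a/c = 0.2647
Σ_{k=0}^{5} a^k/k! (terms k=0..5) = 1.00000 + 1.58826 + 1.26129 + 0.66775 + 0.26514 + 0.08422 = 4.86667
Tail: a^6/(6!(1−ρ)) = 16.05218/(720·0.7353) = 0.03032
P₀ = 1/(4.86667 + 0.03032) = 1/4.89699 = 0.204207

Final: 0.204207


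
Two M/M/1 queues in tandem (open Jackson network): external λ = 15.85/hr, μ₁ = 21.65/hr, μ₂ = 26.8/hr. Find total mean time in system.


Each node sees arrival rate λ = 15.85/hr (tandem ⇒ throughput preserved).
W₁ = 1/(μ₁−λ) = 1/(21.65−15.85) = 0.17241 hr
W₂ = 1/(μ₂−λ) = 1/(26.8−15.85) = 0.09132 hr
W_total = W₁ + W₂ = 0.17241 + 0.09132 = 0.26374 hr

Final: 0.26374 hr


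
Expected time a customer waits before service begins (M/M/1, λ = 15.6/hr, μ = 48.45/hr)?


ρ = 15.6/48.45 = 0.3220
Wq = ρ/(μ−λ) = 0.3220/(48.45 − 15.6) = 0.3220/32.85 = 0.009802 hr

Final: 0.009802 hr


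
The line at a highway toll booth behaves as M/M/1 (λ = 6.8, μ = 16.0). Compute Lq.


ρ = 6.8/16.0 = 0.4250
Lq = ρ²/(1−ρ) = 0.1806/0.5750 = 0.3141

Final: 0.3141


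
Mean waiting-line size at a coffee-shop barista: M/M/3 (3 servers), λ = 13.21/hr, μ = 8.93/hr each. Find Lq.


a = λ/μ = 1.4793; ρ = a/3 = 0.4931
P₀ = 0.215622
Lq = P₀·a^c·ρ / (c!·(1−ρ)²) = 0.215622·3.23708·0.4931/(6·0.25695)
= 0.22324

Final: 0.22324


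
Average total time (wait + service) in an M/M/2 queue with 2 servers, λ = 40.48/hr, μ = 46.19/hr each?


a = 0.8764; ρ = 0.4382; P₀ = 0.390637
Lq = P₀·a^c·ρ/(c!(1−ρ)²) = 0.20826
Wq = Lq/λ = 0.20826/40.48 = 0.005145 hr
W = Wq + 1/μ = 0.005145 + 0.02165 = 0.02679 hr

Final: 0.02679 hr


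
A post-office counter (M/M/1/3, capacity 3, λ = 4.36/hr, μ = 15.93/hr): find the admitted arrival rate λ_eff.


ρ = 0.2737; P_K = (1−ρ)ρ^3/(1−ρ^4) = 0.014975
λ_eff = λ(1 − P_K) = 4.36·(1 − 0.014975) = 4.36·0.985025 = 4.2947 /hr

Final: 4.2947 /hr


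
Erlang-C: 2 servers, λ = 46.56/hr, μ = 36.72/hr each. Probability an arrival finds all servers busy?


a = λ/μ = 1.2680; ρ = a/2 = 0.6340
P₀ = 0.224000 (from M/M/c formula)
C(c,a) = [a^c/(c!(1−ρ))]·P₀ = [1.60776/(2·0.3660)]·0.224000
= 2.19631·0.224000 = 0.491974

Final: 0.491974


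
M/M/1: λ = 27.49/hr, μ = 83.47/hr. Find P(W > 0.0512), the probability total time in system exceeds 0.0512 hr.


W ~ Exponential(μ−λ) for M/M/1.
μ − λ = 83.47 − 27.49 = 55.9800
P(W > t) = e^{−(μ−λ)t} = e^{−2.8662} = 0.056916

Final: 0.056916


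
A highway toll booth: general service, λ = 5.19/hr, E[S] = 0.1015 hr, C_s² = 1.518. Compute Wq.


ρ = λ·E[S] = 5.19·0.1015 = 0.5268
E[S²] = E[S]²(1+C_s²) = 0.1015²·(1+1.518) = 0.025941
Wq = λ·E[S²]/(2(1−ρ)) = 5.19·0.025941/(2·0.4732) = 0.14225 hr

Final: 0.14225 hr


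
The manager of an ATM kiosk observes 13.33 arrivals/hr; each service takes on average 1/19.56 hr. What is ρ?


ρ = λ/μ = 13.33/19.56 = 0.6815

Final: 0.6815


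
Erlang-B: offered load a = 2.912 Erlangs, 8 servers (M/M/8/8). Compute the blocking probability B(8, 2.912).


B(c,a) = (a^c/c!) / Σ_{k=0}^{c} a^k/k!
a^8/8! = 0.128236
Σ terms (k=0..8): 1.00000 + 2.91200 + 4.23987 + 4.11550 + 2.99609 + 1.74492 + 0.84687 + 0.35230 + 0.12824 = 18.335782
B = 0.128236/18.335782 = 0.006994

Final: 0.006994


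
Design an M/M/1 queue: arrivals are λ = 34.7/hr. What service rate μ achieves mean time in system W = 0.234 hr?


W = 1/(μ−λ) ⇒ μ − λ = 1/W = 1/0.234 = 4.2735
μ = λ + 1/W = 34.7 + 4.2735 = 38.9735 per hr

Final: 38.9735 /hr


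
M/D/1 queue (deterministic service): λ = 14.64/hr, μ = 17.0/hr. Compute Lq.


ρ = 14.64/17.0 = 0.8612
M/D/1: Lq = ρ²/(2(1−ρ)) = 0.7416/(2·0.1388) = 2.67111

Final: 2.67111


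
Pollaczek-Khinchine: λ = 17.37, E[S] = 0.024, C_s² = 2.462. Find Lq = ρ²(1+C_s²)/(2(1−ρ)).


ρ = λ·E[S] = 17.37·0.024 = 0.4169
Lq = ρ²(1+C_s²)/(2(1−ρ)) = 0.1738·(1+2.462)/(2·0.5831)
= 0.1738·3.4620/1.1662 = 0.51589

Final: 0.51589


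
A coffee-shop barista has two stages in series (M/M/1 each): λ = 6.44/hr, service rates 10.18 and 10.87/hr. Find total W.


Each node sees arrival rate λ = 6.44/hr (tandem ⇒ throughput preserved).
W₁ = 1/(μ₁−λ) = 1/(10.18−6.44) = 0.26738 hr
W₂ = 1/(μ₂−λ) = 1/(10.87−6.44) = 0.22573 hr
W_total = W₁ + W₂ = 0.26738 + 0.22573 = 0.49311 hr

Final: 0.49311 hr


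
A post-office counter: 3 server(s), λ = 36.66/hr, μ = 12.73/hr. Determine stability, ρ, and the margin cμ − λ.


Total capacity cμ = 3·12.73 = 38.19/hr
ρ = λ/(cμ) = 36.66/38.19 = 0.9599
Stable ⇔ ρ < 1: YES
Spare capacity = cμ − λ = 38.19 − 36.66 = 1.53/hr

Final: ρ = 0.9599; stable; margin = 1.53/hr


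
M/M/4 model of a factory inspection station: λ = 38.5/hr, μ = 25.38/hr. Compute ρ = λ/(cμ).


ρ = λ/(cμ) = 38.5/(4·25.38) = 38.5/101.52 = 0.3792

Final: 0.3792


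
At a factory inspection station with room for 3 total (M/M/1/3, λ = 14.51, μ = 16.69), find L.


ρ = 14.51/16.69 = 0.8694
L = ρ[1 − (K+1)ρ^K + Kρ^(K+1)] / [(1−ρ)(1−ρ^(K+1))]
Numerator: 0.8694·(1 − 4·0.657103 + 3·0.571274) = 0.074255
Denominator: (0.1306)·(0.428726) = 0.055999
L = 0.074255/0.055999 = 1.3260

Final: 1.3260


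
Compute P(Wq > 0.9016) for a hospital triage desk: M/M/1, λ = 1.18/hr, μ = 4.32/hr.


ρ = 1.18/4.32 = 0.2731
P(Wq > t) = ρ·e^{−(μ−λ)t} = 0.2731·e^{−2.8310}
= 0.2731·0.058952 = 0.016103

Final: 0.016103


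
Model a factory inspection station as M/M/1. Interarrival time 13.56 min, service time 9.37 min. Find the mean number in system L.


λ = 60/13.56 = 4.4248 /hr
μ = 60/9.37 = 6.4034 /hr
ρ = λ/μ = 4.4248/6.4034 = 0.6910
L = ρ/(1−ρ) = 0.6910/0.3090 = 2.2363

Final: 2.2363


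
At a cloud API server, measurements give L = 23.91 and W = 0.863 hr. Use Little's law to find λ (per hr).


λ = L/W = 23.91/0.863 = 27.7057 /hr

Final: 27.7057 /hr


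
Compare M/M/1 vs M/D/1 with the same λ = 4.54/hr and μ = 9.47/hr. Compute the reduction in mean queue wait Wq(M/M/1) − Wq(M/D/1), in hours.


ρ = 4.54/9.47 = 0.4794
Wq(M/M/1) = ρ/(μ−λ) = 0.4794/4.93 = 0.09724 hr
Wq(M/D/1) = ρ/(2(μ−λ)) = 0.04862 hr
Savings = 0.09724 − 0.04862 = 0.04862 hr

Final: 0.04862 hr


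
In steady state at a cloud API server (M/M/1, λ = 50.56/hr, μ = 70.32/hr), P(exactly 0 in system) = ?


ρ = 50.56/70.32 = 0.7190
P_n = (1−ρ)·ρ^n = (1 − 0.7190)·0.7190^0 = 0.2810·1.000000 = 0.281001

Final: 0.281001


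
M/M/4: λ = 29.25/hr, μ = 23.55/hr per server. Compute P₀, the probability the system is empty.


a = λ/μ = 29.25/23.55 = 1.2420; ρ = a/c = 0.3105
Σ_{k=0}^{3} a^k/k! (terms k=0..3) = 1.00000 + 1.24204 + 0.77133 + 0.31934 = 3.33271
Tail: a^4/(4!(1−ρ)) = 2.37980/(24·0.6895) = 0.14381
P₀ = 1/(3.33271 + 0.14381) = 1/3.47652 = 0.287644

Final: 0.287644


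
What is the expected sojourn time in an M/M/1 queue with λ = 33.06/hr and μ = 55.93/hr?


W = 1/(μ−λ) = 1/(55.93 − 33.06) = 1/22.87 = 0.04373 hr

Final: 0.04373 hr


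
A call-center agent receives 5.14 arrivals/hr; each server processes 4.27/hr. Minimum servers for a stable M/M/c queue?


Stability requires cμ > λ ⇔ c > λ/μ.
λ/μ = 5.14/4.27 = 1.2037
Minimum integer c = ⌊1.2037⌋ + 1 = 2
Check: 2·4.27 = 8.54 > 5.14, while 1·4.27 = 4.27 ≤ 5.14

Final: 2 servers


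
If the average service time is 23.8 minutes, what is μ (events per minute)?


μ = 1/(service time) in consistent units.
1 minute = 1 min, so μ = 1/23.8 = 0.04202 per minute

Final: 0.04202 /min


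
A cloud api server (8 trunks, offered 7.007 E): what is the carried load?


B(8,7.007) = 0.179224 (Erlang-B)
Carried load = a(1 − B) = 7.007·(1 − 0.179224) = 7.007·0.820776 = 5.7512 E

Final: 5.7512 Erlangs


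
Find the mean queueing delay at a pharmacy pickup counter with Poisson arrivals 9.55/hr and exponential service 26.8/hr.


ρ = 9.55/26.8 = 0.3563
Wq = ρ/(μ−λ) = 0.3563/(26.8 − 9.55) = 0.3563/17.25 = 0.02066 hr

Final: 0.02066 hr


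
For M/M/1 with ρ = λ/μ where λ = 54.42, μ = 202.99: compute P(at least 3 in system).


ρ = 54.42/202.99 = 0.2681
P(N ≥ n) = ρ^n = 0.2681^3 = 0.019269

Final: 0.019269


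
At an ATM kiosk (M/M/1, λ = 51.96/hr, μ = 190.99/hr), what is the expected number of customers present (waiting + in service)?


ρ = λ/μ = 51.96/190.99 = 0.2721
L = ρ/(1−ρ) = 0.2721/(1 − 0.2721) = 0.2721/0.7279 = 0.3737

Final: 0.3737


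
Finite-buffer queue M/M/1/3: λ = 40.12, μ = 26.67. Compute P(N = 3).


ρ = λ/μ = 40.12/26.67 = 1.5043
P_K = (1−ρ)ρ^K/(1−ρ^(K+1)) = (-0.5043·3.404189)/(1 − 5.120963)
= -1.716773/-4.120963 = 0.416595

Final: 0.416595


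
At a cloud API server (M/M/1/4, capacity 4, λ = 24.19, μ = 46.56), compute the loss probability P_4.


ρ = λ/μ = 24.19/46.56 = 0.5195
P_K = (1−ρ)ρ^K/(1−ρ^(K+1)) = (0.4805·0.072860)/(1 − 0.037854)
= 0.035006/0.962146 = 0.036383

Final: 0.036383


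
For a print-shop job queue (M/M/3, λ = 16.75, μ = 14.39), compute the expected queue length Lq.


a = λ/μ = 1.1640; ρ = a/3 = 0.3880
P₀ = 0.305721
Lq = P₀·a^c·ρ / (c!·(1−ρ)²) = 0.305721·1.57711·0.3880/(6·0.37454)
= 0.08325

Final: 0.08325


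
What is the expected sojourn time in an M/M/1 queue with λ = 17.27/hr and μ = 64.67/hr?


W = 1/(μ−λ) = 1/(64.67 − 17.27) = 1/47.40 = 0.02110 hr

Final: 0.02110 hr
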